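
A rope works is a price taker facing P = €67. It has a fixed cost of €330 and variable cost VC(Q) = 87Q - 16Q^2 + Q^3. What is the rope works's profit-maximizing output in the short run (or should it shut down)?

Produce at Q = 10

Variable cost is VC = 87Q - 16Q^2 + Q^3, so AVC = VC/Q = 87 - 16Q + Q^2 and MC = dTC/dQ = 87 - 32Q + 3Q^2.
AVC hits its minimum where MC = AVC, at Q = 8, giving min AVC = 87 - 16·8 + 8^2 = €23.
Because €67 ≥ €23, revenue can cover variable cost; the firm operates.
P = MC gives 20 - 32Q + 3Q^2 = 0, with roots 2/3 and 10. Take the larger (rising MC): Q* = 10.
Check: AVC at Q = 10 is €27 ≤ P, so revenue covers variable cost.
Profit = P·Q − TC = 67·10 − 600 = €70.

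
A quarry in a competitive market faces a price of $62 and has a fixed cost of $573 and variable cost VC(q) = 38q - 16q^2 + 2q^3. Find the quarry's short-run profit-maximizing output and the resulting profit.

Profit = -$285 at q = 6

AVC = 38 - 16q + 2q^2; min AVC = $6 at q = 4. Since P = $62 ≥ min AVC, the firm produces.
With MC = 38 - 32q + 6q^2, P = MC on the upward-sloping part at q* = 6.
TR = 62·6 = 372. TC = 573 + 84 = 657. Profit = 372 − 657 = -$285.
That loss of $285 beats the $573 the firm would lose by shutting down; producing recovers $288 of fixed cost.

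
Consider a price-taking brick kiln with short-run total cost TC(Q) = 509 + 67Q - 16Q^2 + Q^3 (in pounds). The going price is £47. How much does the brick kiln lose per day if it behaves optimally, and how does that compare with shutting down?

AVC = 67 - 16Q + Q^2 has its minimum £3 at Q = 8; price £47 clears that bar, so the firm operates.
With MC = 67 - 32Q + 3Q^2, P = MC on the upward-sloping part at Q* = 10.
TR = 47·10 = 470. TC = 509 + 70 = 579. Profit = 470 − 579 = -£109.
By producing, the firm covers all variable cost plus £400 of fixed cost; shutting down would lose the full £509.

Profit = -£109 at Q = 10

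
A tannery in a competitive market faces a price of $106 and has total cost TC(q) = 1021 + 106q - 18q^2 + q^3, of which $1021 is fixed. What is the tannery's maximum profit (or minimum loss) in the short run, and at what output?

Profit = -$157 at q = 12

AVC = 106 - 18q + q^2 has its minimum $25 at q = 9; price $106 clears that bar, so the firm operates.
With MC = 106 - 36q + 3q^2, P = MC on the upward-sloping part at q* = 12.
TR = 106·12 = 1272. TC = 1021 + 408 = 1429. Profit = 1272 − 1429 = -$157.
By producing, the firm covers all variable cost plus $864 of fixed cost; shutting down would lose the full $1021.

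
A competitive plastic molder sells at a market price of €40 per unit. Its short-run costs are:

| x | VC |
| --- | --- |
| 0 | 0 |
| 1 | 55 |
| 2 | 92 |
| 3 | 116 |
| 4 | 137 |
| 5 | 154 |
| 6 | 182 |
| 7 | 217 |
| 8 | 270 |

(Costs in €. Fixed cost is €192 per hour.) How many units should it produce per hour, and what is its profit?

x = 7; profit = -€129

Profit at each row (π = 40x − TC): x=0: -192; x=1: -207; x=2: -204; x=3: -188; x=4: -169; x=5: -146; x=6: -134; x=7: -129; x=8: -142.
Profit is maximized at x = 7. AVC there is 217/7 = €31 ≤ P, so producing beats shutting down (which would give -€192).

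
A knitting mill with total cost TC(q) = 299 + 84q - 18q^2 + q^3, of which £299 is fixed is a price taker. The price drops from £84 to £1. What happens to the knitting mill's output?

MC = 84 - 36q + 3q^2; the shutdown threshold is min AVC = £3 (at q = 9).
With P = £84 above the shutdown price, P = MC gives q = 12.
At P = £1 < min AVC = £3, price no longer covers variable cost at any output, so the firm shuts down: q = 0.

Output falls from 12 to 0 (the firm shuts down)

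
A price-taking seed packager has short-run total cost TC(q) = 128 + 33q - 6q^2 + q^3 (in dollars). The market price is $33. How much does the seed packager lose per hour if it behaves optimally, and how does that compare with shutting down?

Profit = -$96 at q = 4

AVC = 33 - 6q + q^2 has its minimum $24 at q = 3; price $33 clears that bar, so the firm operates.
With MC = 33 - 12q + 3q^2, P = MC on the upward-sloping part at q* = 4.
TR = 33·4 = 132. TC = 128 + 100 = 228. Profit = 132 − 228 = -$96.
That loss of $96 beats the $128 the firm would lose by shutting down; producing recovers $32 of fixed cost.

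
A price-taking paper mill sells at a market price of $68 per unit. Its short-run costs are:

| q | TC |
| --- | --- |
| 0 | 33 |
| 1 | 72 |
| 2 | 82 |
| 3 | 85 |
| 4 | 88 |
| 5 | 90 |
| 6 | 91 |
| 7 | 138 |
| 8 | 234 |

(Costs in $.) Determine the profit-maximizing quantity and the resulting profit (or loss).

q = 7; profit = $338

Profit at each row (π = 68q − TC): q=0: -33; q=1: -4; q=2: 54; q=3: 119; q=4: 184; q=5: 250; q=6: 317; q=7: 338; q=8: 310.
Profit is maximized at q = 7. AVC there is 105/7 = $15 ≤ P, so producing beats shutting down (which would give -$33).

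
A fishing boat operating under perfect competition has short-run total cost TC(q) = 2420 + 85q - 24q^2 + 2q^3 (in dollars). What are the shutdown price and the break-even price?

AVC = 85 - 24q + 2q^2; minimized at q = 6, giving min AVC = $13. That is the shutdown price.
ATC = 2420/q + 85 - 24q + 2q^2. Setting dATC/dq = −2420/q^2 − 24 + 4q = 0 gives q = 11 (since 4·11^3 − 24·11^2 = 2420).
min ATC = 2420/11 + 85 − 24·11 + 2·11^2 = $283. That is the break-even price.
For $13 ≤ P < $283 the firm produces at a loss; below $13 it shuts down.

Shutdown price = $13; break-even price = $283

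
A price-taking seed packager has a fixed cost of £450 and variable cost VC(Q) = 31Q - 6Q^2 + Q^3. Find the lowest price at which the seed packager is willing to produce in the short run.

£22 per unit

The shutdown price is the minimum of AVC. VC = 31Q - 6Q^2 + Q^3, so AVC = 31 - 6Q + Q^2.
At the minimum of AVC, MC = AVC. MC = 31 - 12Q + 3Q^2; setting MC = AVC gives 2Q^2 - 6Q = 0, so Q = 3. min AVC = 22.
So the shutdown price is £22.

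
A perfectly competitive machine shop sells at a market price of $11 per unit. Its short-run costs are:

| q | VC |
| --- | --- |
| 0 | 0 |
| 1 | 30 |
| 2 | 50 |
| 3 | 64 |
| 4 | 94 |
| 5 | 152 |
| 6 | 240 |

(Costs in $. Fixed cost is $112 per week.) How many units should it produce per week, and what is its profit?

q = 0 (shut down); profit = -$112

Profit at each row (π = 11q − TC): q=0: -112; q=1: -131; q=2: -140; q=3: -143; q=4: -162; q=5: -209; q=6: -286.
Profit is highest at q = 0. Equivalently, the lowest AVC in the table is 64/3 ≈ $21.33 at q = 3, and P = $11 falls below it — price never covers variable cost, so the firm shuts down and loses only its fixed cost.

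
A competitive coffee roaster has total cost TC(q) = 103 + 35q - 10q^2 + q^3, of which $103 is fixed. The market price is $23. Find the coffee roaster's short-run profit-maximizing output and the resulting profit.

Profit = -$31 at q = 6

AVC = 35 - 10q + q^2 has its minimum $10 at q = 5; price $23 clears that bar, so the firm operates.
With MC = 35 - 20q + 3q^2, P = MC on the upward-sloping part at q* = 6.
TR = 23·6 = 138. TC = 103 + 66 = 169. Profit = 138 − 169 = -$31.
Shutting down would mean losing the fixed cost of $103, so operating at a loss of $31 is better by $72.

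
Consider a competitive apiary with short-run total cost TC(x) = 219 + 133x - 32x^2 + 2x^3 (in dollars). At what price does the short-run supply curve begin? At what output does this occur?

Short-run supply begins at min AVC. From VC = 133x - 32x^2 + 2x^3, AVC = 133 - 32x + 2x^2.
At the minimum of AVC, MC = AVC. MC = 133 - 64x + 6x^2; setting MC = AVC gives 4x^2 - 32x = 0, so x = 8. min AVC = 5.
For P < $5 the firm produces nothing.

$5 per unit, at x = 8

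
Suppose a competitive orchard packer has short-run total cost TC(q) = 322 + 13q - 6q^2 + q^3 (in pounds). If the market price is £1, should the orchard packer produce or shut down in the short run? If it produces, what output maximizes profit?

Variable cost is VC = 13q - 6q^2 + q^3, so AVC = VC/q = 13 - 6q + q^2 and MC = dTC/dq = 13 - 12q + 3q^2.
AVC is minimized where dAVC/dq = -6 + 2q = 0, at q = 3; min AVC = 13 - 6·3 + 3^2 = £4.
P = £1 lies below min AVC = £4; no output level covers variable cost.
The firm minimizes its loss by shutting down and losing only its fixed cost of £322.

Shut down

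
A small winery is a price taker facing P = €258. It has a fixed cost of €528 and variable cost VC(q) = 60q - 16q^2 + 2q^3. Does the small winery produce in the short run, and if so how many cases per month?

Strip out fixed cost: VC = 60q - 16q^2 + 2q^3. Then AVC = 60 - 16q + 2q^2 and MC = 60 - 32q + 6q^2.
AVC hits its minimum where MC = AVC, at q = 4, giving min AVC = 60 - 16·4 + 2·4^2 = €28.
Since P = €258 ≥ min AVC = €28, price covers variable cost and the firm should produce.
Set P = MC: 258 = 60 - 32q + 6q^2 → -198 - 32q + 6q^2 = 0. The roots are q = -11/3 and q = 9; the profit-maximizing output is on the rising part of MC, so q* = 9.
Check: AVC at q = 9 is €78 ≤ P, so revenue covers variable cost.
Profit = P·q − TC = 258·9 − 1230 = €1092.

Produce at q = 9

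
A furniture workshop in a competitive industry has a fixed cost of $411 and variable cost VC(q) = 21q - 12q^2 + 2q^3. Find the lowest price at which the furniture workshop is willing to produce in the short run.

$3 per unit

The firm shuts down when price falls below the minimum of average variable cost. AVC = VC/q = 21 - 12q + 2q^2.
dAVC/dq = -12 + 4q = 0 gives q = 3. min AVC = 21 - 12·3 + 2·3^2 = 3.
The firm shuts down for any P below $3.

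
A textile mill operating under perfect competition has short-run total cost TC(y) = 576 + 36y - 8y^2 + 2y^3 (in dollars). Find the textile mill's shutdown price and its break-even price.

Shutdown price = min AVC. AVC = 36 - 8y + 2y^2, with vertex at y = 2 and minimum $28.
ATC = 576/y + 36 - 8y + 2y^2. Setting dATC/dy = −576/y^2 − 8 + 4y = 0 gives y = 6 (since 4·6^3 − 8·6^2 = 576).
min ATC = 576/6 + 36 − 8·6 + 2·6^2 = $156. That is the break-even price.
Between these two prices the firm operates at a loss; above $156 it earns a profit.

Shutdown price = $28; break-even price = $156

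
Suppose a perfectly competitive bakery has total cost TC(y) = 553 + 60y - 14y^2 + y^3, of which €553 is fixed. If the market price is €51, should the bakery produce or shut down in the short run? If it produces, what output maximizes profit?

Produce at y = 9

From TC, MC = TC'(y) = 60 - 28y + 3y^2 and AVC = VC/y = 60 - 14y + y^2.
AVC is minimized where dAVC/dy = -14 + 2y = 0, at y = 7; min AVC = 60 - 14·7 + 7^2 = €11.
Because €51 ≥ €11, revenue can cover variable cost; the firm operates.
Solving P = MC: 9 - 28y + 3y^2 = 0 ⇒ y = 1/3 or 9. On the upward-sloping branch, y* = 9.
Check: AVC at y = 9 is €15 ≤ P, so revenue covers variable cost.
Profit = P·y − TC = 51·9 − 688 = -€229, a loss, but smaller than the €553 fixed cost the firm would lose by shutting down.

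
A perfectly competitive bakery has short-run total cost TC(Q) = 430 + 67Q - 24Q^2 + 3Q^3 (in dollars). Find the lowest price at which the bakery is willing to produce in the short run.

The firm shuts down when price falls below the minimum of average variable cost. AVC = VC/Q = 67 - 24Q + 3Q^2.
At the minimum of AVC, MC = AVC. MC = 67 - 48Q + 9Q^2; setting MC = AVC gives 6Q^2 - 24Q = 0, so Q = 4. min AVC = 19.
The firm shuts down for any P below $19.

$19 per unit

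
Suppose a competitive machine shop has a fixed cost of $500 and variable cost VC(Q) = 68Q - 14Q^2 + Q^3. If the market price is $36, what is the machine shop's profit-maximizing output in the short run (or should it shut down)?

From TC, MC = TC'(Q) = 68 - 28Q + 3Q^2 and AVC = VC/Q = 68 - 14Q + Q^2.
The AVC parabola has its vertex at Q = 14/2 = 7, where AVC = 68 - 14·7 + 7^2 = $19.
Since P = $36 ≥ min AVC = $19, price covers variable cost and the firm should produce.
Solving P = MC: 32 - 28Q + 3Q^2 = 0 ⇒ Q = 4/3 or 8. On the upward-sloping branch, Q* = 8.
Check: AVC at Q = 8 is $20 ≤ P, so revenue covers variable cost.
Profit = P·Q − TC = 36·8 − 660 = -$372, a loss, but smaller than the $500 fixed cost the firm would lose by shutting down.

Produce at Q = 8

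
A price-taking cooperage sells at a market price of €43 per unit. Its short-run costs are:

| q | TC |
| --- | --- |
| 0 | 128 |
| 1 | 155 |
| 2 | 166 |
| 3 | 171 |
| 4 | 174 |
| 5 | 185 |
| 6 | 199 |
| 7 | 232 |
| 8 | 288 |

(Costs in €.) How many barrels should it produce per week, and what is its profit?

Tabulate TR − TC: q=0: -128; q=1: -112; q=2: -80; q=3: -42; q=4: -2; q=5: 30; q=6: 59; q=7: 69; q=8: 56.
Profit is maximized at q = 7. AVC there is 104/7 = €14.86 ≤ P, so producing beats shutting down (which would give -€128).

q = 7; profit = €69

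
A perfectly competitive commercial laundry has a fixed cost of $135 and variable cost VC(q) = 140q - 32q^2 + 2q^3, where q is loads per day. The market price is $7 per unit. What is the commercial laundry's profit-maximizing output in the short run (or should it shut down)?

Shut down

Variable cost is VC = 140q - 32q^2 + 2q^3, so AVC = VC/q = 140 - 32q + 2q^2 and MC = dTC/dq = 140 - 64q + 6q^2.
AVC is minimized where dAVC/dq = -32 + 4q = 0, at q = 8; min AVC = 140 - 32·8 + 2·8^2 = $12.
Since P = $7 < min AVC = $12, price fails to cover variable cost at any output.
Shutting down limits the loss to fixed cost, $135.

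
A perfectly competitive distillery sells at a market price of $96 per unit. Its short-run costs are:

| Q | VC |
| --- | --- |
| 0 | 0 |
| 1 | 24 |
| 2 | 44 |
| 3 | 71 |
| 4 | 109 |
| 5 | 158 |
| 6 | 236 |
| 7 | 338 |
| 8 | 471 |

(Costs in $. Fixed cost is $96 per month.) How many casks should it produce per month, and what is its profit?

Q = 6; profit = $244

Compute π = P·Q − TC at each output: Q=0: -96; Q=1: -24; Q=2: 52; Q=3: 121; Q=4: 179; Q=5: 226; Q=6: 244; Q=7: 238; Q=8: 201.
Profit is maximized at Q = 6. AVC there is 236/6 = $39.33 ≤ P, so producing beats shutting down (which would give -$96).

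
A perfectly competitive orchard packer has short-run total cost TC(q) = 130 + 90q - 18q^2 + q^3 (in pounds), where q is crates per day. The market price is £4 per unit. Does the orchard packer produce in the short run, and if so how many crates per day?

From TC, MC = TC'(q) = 90 - 36q + 3q^2 and AVC = VC/q = 90 - 18q + q^2.
AVC hits its minimum where MC = AVC, at q = 9, giving min AVC = 90 - 18·9 + 9^2 = £9.
Since P = £4 < min AVC = £9, price fails to cover variable cost at any output.
The firm minimizes its loss by shutting down and losing only its fixed cost of £130.

Shut down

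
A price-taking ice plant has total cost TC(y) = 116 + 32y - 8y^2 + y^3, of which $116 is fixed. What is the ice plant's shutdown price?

The firm shuts down when price falls below the minimum of average variable cost. AVC = VC/y = 32 - 8y + y^2.
dAVC/dy = -8 + 2y = 0 gives y = 4. min AVC = 32 - 8·4 + 4^2 = 16.
So the shutdown price is $16.

$16 per unit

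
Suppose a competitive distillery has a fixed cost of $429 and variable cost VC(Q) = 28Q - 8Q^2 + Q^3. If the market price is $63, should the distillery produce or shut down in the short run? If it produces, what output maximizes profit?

From TC, MC = TC'(Q) = 28 - 16Q + 3Q^2 and AVC = VC/Q = 28 - 8Q + Q^2.
AVC hits its minimum where MC = AVC, at Q = 4, giving min AVC = 28 - 8·4 + 4^2 = $12.
P = $63 exceeds min AVC = $12, so the firm stays open.
Set P = MC: 63 = 28 - 16Q + 3Q^2 → -35 - 16Q + 3Q^2 = 0. The roots are Q = -5/3 and Q = 7; the profit-maximizing output is on the rising part of MC, so Q* = 7.
Check: AVC at Q = 7 is $21 ≤ P, so revenue covers variable cost.
Profit = P·Q − TC = 63·7 − 576 = -$135, a loss, but smaller than the $429 fixed cost the firm would lose by shutting down.

Produce at Q = 7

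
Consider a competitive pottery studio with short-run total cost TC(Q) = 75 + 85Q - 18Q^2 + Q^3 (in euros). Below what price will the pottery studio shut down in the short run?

The shutdown price is the minimum of AVC. VC = 85Q - 18Q^2 + Q^3, so AVC = 85 - 18Q + Q^2.
At the minimum of AVC, MC = AVC. MC = 85 - 36Q + 3Q^2; setting MC = AVC gives 2Q^2 - 18Q = 0, so Q = 9. min AVC = 4.
So the shutdown price is €4.

€4 per unit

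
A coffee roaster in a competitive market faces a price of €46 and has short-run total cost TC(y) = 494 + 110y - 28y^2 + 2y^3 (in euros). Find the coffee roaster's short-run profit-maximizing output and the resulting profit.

Profit = -€238 at y = 8

AVC = 110 - 28y + 2y^2; min AVC = €12 at y = 7. Since P = €46 ≥ min AVC, the firm produces.
MC = 110 - 56y + 6y^2. Setting P = MC and taking the root on the rising branch gives y* = 8.
TR = 46·8 = 368. TC = 494 + 112 = 606. Profit = 368 − 606 = -€238.
By producing, the firm covers all variable cost plus €256 of fixed cost; shutting down would lose the full €494.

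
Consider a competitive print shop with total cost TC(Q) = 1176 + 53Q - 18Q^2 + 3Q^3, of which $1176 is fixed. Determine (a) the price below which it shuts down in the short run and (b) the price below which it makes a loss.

Shutdown price = $26; break-even price = $242

Shutdown price = min AVC. AVC = 53 - 18Q + 3Q^2, with vertex at Q = 3 and minimum $26.
ATC = 1176/Q + 53 - 18Q + 3Q^2. Setting dATC/dQ = −1176/Q^2 − 18 + 6Q = 0 gives Q = 7 (since 6·7^3 − 18·7^2 = 1176).
min ATC = 1176/7 + 53 − 18·7 + 3·7^2 = $242. That is the break-even price.
Between these two prices the firm operates at a loss; above $242 it earns a profit.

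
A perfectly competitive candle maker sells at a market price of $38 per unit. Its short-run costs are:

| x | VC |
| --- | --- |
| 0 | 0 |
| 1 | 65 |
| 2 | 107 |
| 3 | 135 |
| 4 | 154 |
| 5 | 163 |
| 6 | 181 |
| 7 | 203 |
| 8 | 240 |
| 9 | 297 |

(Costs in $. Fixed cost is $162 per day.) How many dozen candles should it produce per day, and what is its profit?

Profit at each row (π = 38x − TC): x=0: -162; x=1: -189; x=2: -193; x=3: -183; x=4: -164; x=5: -135; x=6: -115; x=7: -99; x=8: -98; x=9: -117.
Profit is maximized at x = 8. AVC there is 240/8 = $30 ≤ P, so producing beats shutting down (which would give -$162).

x = 8; profit = -$98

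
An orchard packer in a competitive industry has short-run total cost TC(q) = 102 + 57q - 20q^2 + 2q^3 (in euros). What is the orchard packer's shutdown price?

€7 per unit

The shutdown price is the minimum of AVC. VC = 57q - 20q^2 + 2q^3, so AVC = 57 - 20q + 2q^2.
At the minimum of AVC, MC = AVC. MC = 57 - 40q + 6q^2; setting MC = AVC gives 4q^2 - 20q = 0, so q = 5. min AVC = 7.
The firm shuts down for any P below €7.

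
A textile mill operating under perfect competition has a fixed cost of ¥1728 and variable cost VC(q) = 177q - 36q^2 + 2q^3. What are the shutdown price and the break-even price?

Shutdown price = min AVC. AVC = 177 - 36q + 2q^2, with vertex at q = 9 and minimum ¥15.
ATC = 1728/q + 177 - 36q + 2q^2. Setting dATC/dq = −1728/q^2 − 36 + 4q = 0 gives q = 12 (since 4·12^3 − 36·12^2 = 1728).
min ATC = 1728/12 + 177 − 36·12 + 2·12^2 = ¥177. That is the break-even price.
Between these two prices the firm operates at a loss; above ¥177 it earns a profit.

Shutdown price = ¥15; break-even price = ¥177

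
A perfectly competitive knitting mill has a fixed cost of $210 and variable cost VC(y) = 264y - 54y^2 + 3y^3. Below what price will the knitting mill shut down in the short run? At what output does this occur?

The firm shuts down when price falls below the minimum of average variable cost. AVC = VC/y = 264 - 54y + 3y^2.
dAVC/dy = -54 + 6y = 0 gives y = 9. min AVC = 264 - 54·9 + 3·9^2 = 21.
The firm shuts down for any P below $21.

$21 per unit, at y = 9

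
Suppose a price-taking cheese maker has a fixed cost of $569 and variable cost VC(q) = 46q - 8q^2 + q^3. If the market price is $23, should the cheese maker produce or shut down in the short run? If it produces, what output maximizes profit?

Shut down

Variable cost is VC = 46q - 8q^2 + q^3, so AVC = VC/q = 46 - 8q + q^2 and MC = dTC/dq = 46 - 16q + 3q^2.
The AVC parabola has its vertex at q = 8/2 = 4, where AVC = 46 - 8·4 + 4^2 = $30.
With P < min AVC ($23 < $30), every unit sold adds to the loss.
The firm minimizes its loss by shutting down and losing only its fixed cost of $569.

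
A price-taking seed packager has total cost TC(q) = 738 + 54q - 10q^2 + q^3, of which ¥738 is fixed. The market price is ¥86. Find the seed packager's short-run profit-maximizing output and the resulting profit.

AVC = 54 - 10q + q^2 has its minimum ¥29 at q = 5; price ¥86 clears that bar, so the firm operates.
With MC = 54 - 20q + 3q^2, P = MC on the upward-sloping part at q* = 8.
TR = 86·8 = 688. TC = 738 + 304 = 1042. Profit = 688 − 1042 = -¥354.
That loss of ¥354 beats the ¥738 the firm would lose by shutting down; producing recovers ¥384 of fixed cost.

Profit = -¥354 at q = 8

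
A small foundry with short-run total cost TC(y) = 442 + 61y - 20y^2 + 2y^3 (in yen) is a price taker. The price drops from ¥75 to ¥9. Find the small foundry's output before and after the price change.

MC = 61 - 40y + 6y^2; the shutdown threshold is min AVC = ¥11 (at y = 5).
With P = ¥75 above the shutdown price, P = MC gives y = 7.
At P = ¥9 < min AVC = ¥11, price no longer covers variable cost at any output, so the firm shuts down: y = 0.

Output falls from 7 to 0 (the firm shuts down)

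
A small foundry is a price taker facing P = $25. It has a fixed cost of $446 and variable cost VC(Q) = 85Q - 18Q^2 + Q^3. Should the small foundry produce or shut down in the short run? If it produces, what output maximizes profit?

Produce at Q = 10

From TC, MC = TC'(Q) = 85 - 36Q + 3Q^2 and AVC = VC/Q = 85 - 18Q + Q^2.
AVC is minimized where dAVC/dQ = -18 + 2Q = 0, at Q = 9; min AVC = 85 - 18·9 + 9^2 = $4.
Because $25 ≥ $4, revenue can cover variable cost; the firm operates.
Set P = MC: 25 = 85 - 36Q + 3Q^2 → 60 - 36Q + 3Q^2 = 0. The roots are Q = 2 and Q = 10; the profit-maximizing output is on the rising part of MC, so Q* = 10.
Check: AVC at Q = 10 is $5 ≤ P, so revenue covers variable cost.
Profit = P·Q − TC = 25·10 − 496 = -$246, a loss, but smaller than the $446 fixed cost the firm would lose by shutting down.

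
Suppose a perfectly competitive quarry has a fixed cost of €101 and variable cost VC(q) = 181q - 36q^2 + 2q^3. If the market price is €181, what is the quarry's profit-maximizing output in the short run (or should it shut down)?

Variable cost is VC = 181q - 36q^2 + 2q^3, so AVC = VC/q = 181 - 36q + 2q^2 and MC = dTC/dq = 181 - 72q + 6q^2.
AVC hits its minimum where MC = AVC, at q = 9, giving min AVC = 181 - 36·9 + 2·9^2 = €19.
Because €181 ≥ €19, revenue can cover variable cost; the firm operates.
Solving P = MC: -72q + 6q^2 = 0 ⇒ q = 0 or 12. On the upward-sloping branch, q* = 12.
Check: AVC at q = 12 is €37 ≤ P, so revenue covers variable cost.
Profit = P·q − TC = 181·12 − 545 = €1627.

Produce at q = 12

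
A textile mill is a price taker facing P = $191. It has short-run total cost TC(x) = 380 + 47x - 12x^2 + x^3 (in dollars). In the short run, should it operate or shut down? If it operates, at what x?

Strip out fixed cost: VC = 47x - 12x^2 + x^3. Then AVC = 47 - 12x + x^2 and MC = 47 - 24x + 3x^2.
AVC hits its minimum where MC = AVC, at x = 6, giving min AVC = 47 - 12·6 + 6^2 = $11.
Since P = $191 ≥ min AVC = $11, price covers variable cost and the firm should produce.
Set P = MC: 191 = 47 - 24x + 3x^2 → -144 - 24x + 3x^2 = 0. The roots are x = -4 and x = 12; the profit-maximizing output is on the rising part of MC, so x* = 12.
Check: AVC at x = 12 is $47 ≤ P, so revenue covers variable cost.
Profit = P·x − TC = 191·12 − 944 = $1348.

Produce at x = 12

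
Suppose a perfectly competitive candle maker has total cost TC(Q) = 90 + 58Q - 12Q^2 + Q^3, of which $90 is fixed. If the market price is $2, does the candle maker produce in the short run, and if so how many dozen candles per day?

From TC, MC = TC'(Q) = 58 - 24Q + 3Q^2 and AVC = VC/Q = 58 - 12Q + Q^2.
AVC is minimized where dAVC/dQ = -12 + 2Q = 0, at Q = 6; min AVC = 58 - 12·6 + 6^2 = $22.
With P < min AVC ($2 < $22), every unit sold adds to the loss.
Best response: produce nothing and absorb the $90 fixed cost.

Shut down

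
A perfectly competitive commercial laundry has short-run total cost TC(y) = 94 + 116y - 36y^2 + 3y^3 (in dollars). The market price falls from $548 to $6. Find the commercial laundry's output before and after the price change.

MC = 116 - 72y + 9y^2; the shutdown threshold is min AVC = $8 (at y = 6).
With P = $548 above the shutdown price, P = MC gives y = 12.
At P = $6 < min AVC = $8, price no longer covers variable cost at any output, so the firm shuts down: y = 0.

Output falls from 12 to 0 (the firm shuts down)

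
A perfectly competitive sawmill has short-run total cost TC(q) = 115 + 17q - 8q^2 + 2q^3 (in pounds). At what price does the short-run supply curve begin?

The firm shuts down when price falls below the minimum of average variable cost. AVC = VC/q = 17 - 8q + 2q^2.
At the minimum of AVC, MC = AVC. MC = 17 - 16q + 6q^2; setting MC = AVC gives 4q^2 - 8q = 0, so q = 2. min AVC = 9.
The firm shuts down for any P below £9.

£9 per unit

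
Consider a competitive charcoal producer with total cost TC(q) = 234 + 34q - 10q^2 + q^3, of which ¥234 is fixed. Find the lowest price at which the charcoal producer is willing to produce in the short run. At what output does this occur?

¥9 per unit, at q = 5

The firm shuts down when price falls below the minimum of average variable cost. AVC = VC/q = 34 - 10q + q^2.
dAVC/dq = -10 + 2q = 0 gives q = 5. min AVC = 34 - 10·5 + 5^2 = 9.
So the shutdown price is ¥9.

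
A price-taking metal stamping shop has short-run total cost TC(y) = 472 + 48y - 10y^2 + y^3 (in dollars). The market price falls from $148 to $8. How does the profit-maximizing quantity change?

Output falls from 10 to 0 (the firm shuts down)

AVC = 48 - 10y + y^2, minimized at y = 5 where min AVC = $23. MC = 48 - 20y + 3y^2.
At P = $148 ≥ min AVC, set P = MC on the rising branch: y = 10.
At P = $8 < min AVC = $23, price no longer covers variable cost at any output, so the firm shuts down: y = 0.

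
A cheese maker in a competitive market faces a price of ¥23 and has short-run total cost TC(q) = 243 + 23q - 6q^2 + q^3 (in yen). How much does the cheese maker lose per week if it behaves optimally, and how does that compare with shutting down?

AVC = 23 - 6q + q^2; min AVC = ¥14 at q = 3. Since P = ¥23 ≥ min AVC, the firm produces.
With MC = 23 - 12q + 3q^2, P = MC on the upward-sloping part at q* = 4.
TR = 23·4 = 92. TC = 243 + 60 = 303. Profit = 92 − 303 = -¥211.
That loss of ¥211 beats the ¥243 the firm would lose by shutting down; producing recovers ¥32 of fixed cost.

Profit = -¥211 at q = 4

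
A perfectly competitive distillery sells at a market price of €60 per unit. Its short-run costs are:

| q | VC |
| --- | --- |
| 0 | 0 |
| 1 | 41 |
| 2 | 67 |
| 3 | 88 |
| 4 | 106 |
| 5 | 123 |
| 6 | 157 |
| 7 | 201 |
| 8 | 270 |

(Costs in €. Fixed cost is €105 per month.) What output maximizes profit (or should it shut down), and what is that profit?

Tabulate TR − TC: q=0: -105; q=1: -86; q=2: -52; q=3: -13; q=4: 29; q=5: 72; q=6: 98; q=7: 114; q=8: 105.
Profit is maximized at q = 7. AVC there is 201/7 = €28.71 ≤ P, so producing beats shutting down (which would give -€105).

q = 7; profit = €114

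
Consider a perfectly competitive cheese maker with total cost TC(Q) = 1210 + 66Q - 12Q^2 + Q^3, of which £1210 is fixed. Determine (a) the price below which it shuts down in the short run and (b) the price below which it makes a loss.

AVC = 66 - 12Q + Q^2; minimized at Q = 6, giving min AVC = £30. That is the shutdown price.
ATC = 1210/Q + 66 - 12Q + Q^2. Setting dATC/dQ = −1210/Q^2 − 12 + 2Q = 0 gives Q = 11 (since 2·11^3 − 12·11^2 = 1210).
min ATC = 1210/11 + 66 − 12·11 + 11^2 = £165. That is the break-even price.
Between these two prices the firm operates at a loss; above £165 it earns a profit.

Shutdown price = £30; break-even price = £165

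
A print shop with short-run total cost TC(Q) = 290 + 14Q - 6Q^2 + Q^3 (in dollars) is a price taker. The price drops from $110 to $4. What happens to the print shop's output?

Output falls from 8 to 0 (the firm shuts down)

AVC = 14 - 6Q + Q^2, minimized at Q = 3 where min AVC = $5. MC = 14 - 12Q + 3Q^2.
With P = $110 above the shutdown price, P = MC gives Q = 8.
At P = $4 < min AVC = $5, price no longer covers variable cost at any output, so the firm shuts down: Q = 0.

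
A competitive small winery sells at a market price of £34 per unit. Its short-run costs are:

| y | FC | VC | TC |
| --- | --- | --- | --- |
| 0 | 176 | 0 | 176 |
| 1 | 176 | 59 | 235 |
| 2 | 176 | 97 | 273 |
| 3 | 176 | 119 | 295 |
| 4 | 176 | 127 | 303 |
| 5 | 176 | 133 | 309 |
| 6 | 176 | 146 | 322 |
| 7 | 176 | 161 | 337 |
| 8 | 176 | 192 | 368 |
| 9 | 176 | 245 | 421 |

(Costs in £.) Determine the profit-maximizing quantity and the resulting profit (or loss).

Tabulate TR − TC: y=0: -176; y=1: -201; y=2: -205; y=3: -193; y=4: -167; y=5: -139; y=6: -118; y=7: -99; y=8: -96; y=9: -115.
Profit is maximized at y = 8. AVC there is 192/8 = £24 ≤ P, so producing beats shutting down (which would give -£176).

y = 8; profit = -£96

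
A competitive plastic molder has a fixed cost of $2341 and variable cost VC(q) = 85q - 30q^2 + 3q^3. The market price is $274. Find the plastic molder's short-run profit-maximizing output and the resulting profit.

AVC = 85 - 30q + 3q^2 has its minimum $10 at q = 5; price $274 clears that bar, so the firm operates.
With MC = 85 - 60q + 9q^2, P = MC on the upward-sloping part at q* = 9.
TR = 274·9 = 2466. TC = 2341 + 522 = 2863. Profit = 2466 − 2863 = -$397.
That loss of $397 beats the $2341 the firm would lose by shutting down; producing recovers $1944 of fixed cost.

Profit = -$397 at q = 9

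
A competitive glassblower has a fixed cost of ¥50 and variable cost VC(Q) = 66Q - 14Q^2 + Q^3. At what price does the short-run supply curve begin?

¥17 per unit

The firm shuts down when price falls below the minimum of average variable cost. AVC = VC/Q = 66 - 14Q + Q^2.
At the minimum of AVC, MC = AVC. MC = 66 - 28Q + 3Q^2; setting MC = AVC gives 2Q^2 - 14Q = 0, so Q = 7. min AVC = 17.
So the shutdown price is ¥17.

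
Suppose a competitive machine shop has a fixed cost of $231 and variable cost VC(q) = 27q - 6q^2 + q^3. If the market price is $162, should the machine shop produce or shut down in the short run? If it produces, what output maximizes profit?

Variable cost is VC = 27q - 6q^2 + q^3, so AVC = VC/q = 27 - 6q + q^2 and MC = dTC/dq = 27 - 12q + 3q^2.
AVC hits its minimum where MC = AVC, at q = 3, giving min AVC = 27 - 6·3 + 3^2 = $18.
Since P = $162 ≥ min AVC = $18, price covers variable cost and the firm should produce.
P = MC gives -135 - 12q + 3q^2 = 0, with roots -5 and 9. Take the larger (rising MC): q* = 9.
Check: AVC at q = 9 is $54 ≤ P, so revenue covers variable cost.
Profit = P·q − TC = 162·9 − 717 = $741.

Produce at q = 9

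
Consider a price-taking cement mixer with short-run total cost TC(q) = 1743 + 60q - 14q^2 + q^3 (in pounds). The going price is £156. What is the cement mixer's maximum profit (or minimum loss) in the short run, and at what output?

AVC = 60 - 14q + q^2 has its minimum £11 at q = 7; price £156 clears that bar, so the firm operates.
With MC = 60 - 28q + 3q^2, P = MC on the upward-sloping part at q* = 12.
TR = 156·12 = 1872. TC = 1743 + 432 = 2175. Profit = 1872 − 2175 = -£303.
By producing, the firm covers all variable cost plus £1440 of fixed cost; shutting down would lose the full £1743.

Profit = -£303 at q = 12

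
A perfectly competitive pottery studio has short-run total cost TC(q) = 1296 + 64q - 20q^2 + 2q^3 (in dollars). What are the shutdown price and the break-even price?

AVC = 64 - 20q + 2q^2; minimized at q = 5, giving min AVC = $14. That is the shutdown price.
ATC = 1296/q + 64 - 20q + 2q^2. Setting dATC/dq = −1296/q^2 − 20 + 4q = 0 gives q = 9 (since 4·9^3 − 20·9^2 = 1296).
min ATC = 1296/9 + 64 − 20·9 + 2·9^2 = $190. That is the break-even price.
For $14 ≤ P < $190 the firm produces at a loss; below $14 it shuts down.

Shutdown price = $14; break-even price = $190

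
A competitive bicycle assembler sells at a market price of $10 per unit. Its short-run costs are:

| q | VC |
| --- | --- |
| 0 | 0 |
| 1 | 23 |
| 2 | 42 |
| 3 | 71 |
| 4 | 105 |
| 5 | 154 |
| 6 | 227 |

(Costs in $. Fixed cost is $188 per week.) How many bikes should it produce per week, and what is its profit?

q = 0 (shut down); profit = -$188

Profit at each row (π = 10q − TC): q=0: -188; q=1: -201; q=2: -210; q=3: -229; q=4: -253; q=5: -292; q=6: -355.
Profit is highest at q = 0. Equivalently, the lowest AVC in the table is 42/2 ≈ $21 at q = 2, and P = $10 falls below it — price never covers variable cost, so the firm shuts down and loses only its fixed cost.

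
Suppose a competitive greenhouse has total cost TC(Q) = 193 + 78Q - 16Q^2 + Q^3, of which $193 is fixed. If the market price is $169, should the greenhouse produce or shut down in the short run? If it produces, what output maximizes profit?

From TC, MC = TC'(Q) = 78 - 32Q + 3Q^2 and AVC = VC/Q = 78 - 16Q + Q^2.
The AVC parabola has its vertex at Q = 16/2 = 8, where AVC = 78 - 16·8 + 8^2 = $14.
Because $169 ≥ $14, revenue can cover variable cost; the firm operates.
Solving P = MC: -91 - 32Q + 3Q^2 = 0 ⇒ Q = -7/3 or 13. On the upward-sloping branch, Q* = 13.
Check: AVC at Q = 13 is $39 ≤ P, so revenue covers variable cost.
Profit = P·Q − TC = 169·13 − 700 = $1497.

Produce at Q = 13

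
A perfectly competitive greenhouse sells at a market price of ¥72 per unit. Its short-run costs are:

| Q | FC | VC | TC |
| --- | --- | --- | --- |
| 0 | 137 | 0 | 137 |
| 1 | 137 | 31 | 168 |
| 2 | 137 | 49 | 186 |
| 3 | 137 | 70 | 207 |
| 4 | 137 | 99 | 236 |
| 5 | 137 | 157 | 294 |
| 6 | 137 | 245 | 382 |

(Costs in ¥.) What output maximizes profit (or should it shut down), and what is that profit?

Compute π = P·Q − TC at each output: Q=0: -137; Q=1: -96; Q=2: -42; Q=3: 9; Q=4: 52; Q=5: 66; Q=6: 50.
Profit is maximized at Q = 5. AVC there is 157/5 = ¥31.40 ≤ P, so producing beats shutting down (which would give -¥137).

Q = 5; profit = ¥66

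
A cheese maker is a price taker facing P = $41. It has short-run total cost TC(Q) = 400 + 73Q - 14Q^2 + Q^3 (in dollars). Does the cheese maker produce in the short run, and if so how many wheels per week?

Strip out fixed cost: VC = 73Q - 14Q^2 + Q^3. Then AVC = 73 - 14Q + Q^2 and MC = 73 - 28Q + 3Q^2.
The AVC parabola has its vertex at Q = 14/2 = 7, where AVC = 73 - 14·7 + 7^2 = $24.
P = $41 exceeds min AVC = $24, so the firm stays open.
Solving P = MC: 32 - 28Q + 3Q^2 = 0 ⇒ Q = 4/3 or 8. On the upward-sloping branch, Q* = 8.
Check: AVC at Q = 8 is $25 ≤ P, so revenue covers variable cost.
Profit = P·Q − TC = 41·8 − 600 = -$272, a loss, but smaller than the $400 fixed cost the firm would lose by shutting down.

Produce at Q = 8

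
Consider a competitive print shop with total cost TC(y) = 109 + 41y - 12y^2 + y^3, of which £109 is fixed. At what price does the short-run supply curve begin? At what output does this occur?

£5 per unit, at y = 6

The shutdown price is the minimum of AVC. VC = 41y - 12y^2 + y^3, so AVC = 41 - 12y + y^2.
dAVC/dy = -12 + 2y = 0 gives y = 6. min AVC = 41 - 12·6 + 6^2 = 5.
The firm shuts down for any P below £5.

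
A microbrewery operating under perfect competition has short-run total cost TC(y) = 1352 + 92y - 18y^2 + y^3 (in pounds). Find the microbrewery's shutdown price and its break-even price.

Shutdown price = £11; break-even price = £131

Shutdown price = min AVC. AVC = 92 - 18y + y^2, with vertex at y = 9 and minimum £11.
ATC = 1352/y + 92 - 18y + y^2. Setting dATC/dy = −1352/y^2 − 18 + 2y = 0 gives y = 13 (since 2·13^3 − 18·13^2 = 1352).
min ATC = 1352/13 + 92 − 18·13 + 13^2 = £131. That is the break-even price.
For £11 ≤ P < £131 the firm produces at a loss; below £11 it shuts down.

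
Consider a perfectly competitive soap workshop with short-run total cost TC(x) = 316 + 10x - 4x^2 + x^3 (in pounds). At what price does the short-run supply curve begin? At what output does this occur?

Short-run supply begins at min AVC. From VC = 10x - 4x^2 + x^3, AVC = 10 - 4x + x^2.
At the minimum of AVC, MC = AVC. MC = 10 - 8x + 3x^2; setting MC = AVC gives 2x^2 - 4x = 0, so x = 2. min AVC = 6.
For P < £6 the firm produces nothing.

£6 per unit, at x = 2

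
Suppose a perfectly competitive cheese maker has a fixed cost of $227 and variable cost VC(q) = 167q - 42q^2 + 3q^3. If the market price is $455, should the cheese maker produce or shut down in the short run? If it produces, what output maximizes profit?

Strip out fixed cost: VC = 167q - 42q^2 + 3q^3. Then AVC = 167 - 42q + 3q^2 and MC = 167 - 84q + 9q^2.
AVC hits its minimum where MC = AVC, at q = 7, giving min AVC = 167 - 42·7 + 3·7^2 = $20.
P = $455 exceeds min AVC = $20, so the firm stays open.
Set P = MC: 455 = 167 - 84q + 9q^2 → -288 - 84q + 9q^2 = 0. The roots are q = -8/3 and q = 12; the profit-maximizing output is on the rising part of MC, so q* = 12.
Check: AVC at q = 12 is $95 ≤ P, so revenue covers variable cost.
Profit = P·q − TC = 455·12 − 1367 = $4093.

Produce at q = 12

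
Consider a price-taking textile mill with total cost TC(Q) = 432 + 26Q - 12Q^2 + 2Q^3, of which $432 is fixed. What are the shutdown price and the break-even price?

Shutdown price = $8; break-even price = $98

Shutdown price = min AVC. AVC = 26 - 12Q + 2Q^2, with vertex at Q = 3 and minimum $8.
ATC = 432/Q + 26 - 12Q + 2Q^2. Setting dATC/dQ = −432/Q^2 − 12 + 4Q = 0 gives Q = 6 (since 4·6^3 − 12·6^2 = 432).
min ATC = 432/6 + 26 − 12·6 + 2·6^2 = $98. That is the break-even price.
For $8 ≤ P < $98 the firm produces at a loss; below $8 it shuts down.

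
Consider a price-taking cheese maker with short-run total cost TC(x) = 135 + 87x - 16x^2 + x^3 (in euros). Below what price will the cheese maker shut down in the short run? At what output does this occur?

Short-run supply begins at min AVC. From VC = 87x - 16x^2 + x^3, AVC = 87 - 16x + x^2.
dAVC/dx = -16 + 2x = 0 gives x = 8. min AVC = 87 - 16·8 + 8^2 = 23.
So the shutdown price is €23.

€23 per unit, at x = 8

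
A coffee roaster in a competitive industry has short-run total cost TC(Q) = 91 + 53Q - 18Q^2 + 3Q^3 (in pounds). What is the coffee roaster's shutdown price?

The firm shuts down when price falls below the minimum of average variable cost. AVC = VC/Q = 53 - 18Q + 3Q^2.
dAVC/dQ = -18 + 6Q = 0 gives Q = 3. min AVC = 53 - 18·3 + 3·3^2 = 26.
So the shutdown price is £26.

£26 per unit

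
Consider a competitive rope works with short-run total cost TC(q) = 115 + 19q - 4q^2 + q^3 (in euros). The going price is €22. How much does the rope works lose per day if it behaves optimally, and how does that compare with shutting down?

Profit = -€97 at q = 3

AVC = 19 - 4q + q^2; min AVC = €15 at q = 2. Since P = €22 ≥ min AVC, the firm produces.
MC = 19 - 8q + 3q^2. Setting P = MC and taking the root on the rising branch gives q* = 3.
TR = 22·3 = 66. TC = 115 + 48 = 163. Profit = 66 − 163 = -€97.
That loss of €97 beats the €115 the firm would lose by shutting down; producing recovers €18 of fixed cost.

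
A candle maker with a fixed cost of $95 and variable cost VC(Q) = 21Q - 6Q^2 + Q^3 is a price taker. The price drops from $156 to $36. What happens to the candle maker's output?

Output falls from 9 to 5

MC = 21 - 12Q + 3Q^2; the shutdown threshold is min AVC = $12 (at Q = 3).
With P = $156 above the shutdown price, P = MC gives Q = 9.
At P = $36 ≥ min AVC, set P = MC: Q = 5. The firm stays open but cuts output.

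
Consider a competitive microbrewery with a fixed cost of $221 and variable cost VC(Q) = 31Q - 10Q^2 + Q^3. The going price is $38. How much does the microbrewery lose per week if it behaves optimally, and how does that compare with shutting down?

AVC = 31 - 10Q + Q^2; min AVC = $6 at Q = 5. Since P = $38 ≥ min AVC, the firm produces.
With MC = 31 - 20Q + 3Q^2, P = MC on the upward-sloping part at Q* = 7.
TR = 38·7 = 266. TC = 221 + 70 = 291. Profit = 266 − 291 = -$25.
That loss of $25 beats the $221 the firm would lose by shutting down; producing recovers $196 of fixed cost.

Profit = -$25 at Q = 7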